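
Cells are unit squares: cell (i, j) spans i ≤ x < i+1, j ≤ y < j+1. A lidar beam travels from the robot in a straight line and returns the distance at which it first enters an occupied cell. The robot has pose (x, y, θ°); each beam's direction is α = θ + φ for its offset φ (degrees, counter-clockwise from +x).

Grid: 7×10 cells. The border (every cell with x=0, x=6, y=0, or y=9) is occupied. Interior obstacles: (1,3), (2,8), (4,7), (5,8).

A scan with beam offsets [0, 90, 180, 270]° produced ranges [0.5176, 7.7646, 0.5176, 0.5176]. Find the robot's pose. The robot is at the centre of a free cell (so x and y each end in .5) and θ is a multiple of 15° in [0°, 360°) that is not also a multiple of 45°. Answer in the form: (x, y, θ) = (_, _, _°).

The pose lattice has 36·16 = 576 candidates. Test each by forward raycasting.
  (2.5, 6.5, 150°): beam 1 = 1.7321 ≠ 0.5176 ✗
  (3.5, 1.5, 300°): beam 1 = 0.5774 ≠ 0.5176 ✗
  (3.5, 3.5, 30°): beam 1 = 2.8868 ≠ 0.5176 ✗
  (3.5, 4.5, 30°): beam 1 = 2.8868 ≠ 0.5176 ✗
  (5.5, 6.5, 15°): beam 2 = 1.5529 ≠ 7.7646 ✗
  …
  (1.5, 8.5, 195°): r_1=0.5176, r_2=7.7646, r_3=0.5176, r_4=0.5176 — all match ✓
No second candidate reproduces the full scan.

(x, y, θ) = (1.5, 8.5, 195°)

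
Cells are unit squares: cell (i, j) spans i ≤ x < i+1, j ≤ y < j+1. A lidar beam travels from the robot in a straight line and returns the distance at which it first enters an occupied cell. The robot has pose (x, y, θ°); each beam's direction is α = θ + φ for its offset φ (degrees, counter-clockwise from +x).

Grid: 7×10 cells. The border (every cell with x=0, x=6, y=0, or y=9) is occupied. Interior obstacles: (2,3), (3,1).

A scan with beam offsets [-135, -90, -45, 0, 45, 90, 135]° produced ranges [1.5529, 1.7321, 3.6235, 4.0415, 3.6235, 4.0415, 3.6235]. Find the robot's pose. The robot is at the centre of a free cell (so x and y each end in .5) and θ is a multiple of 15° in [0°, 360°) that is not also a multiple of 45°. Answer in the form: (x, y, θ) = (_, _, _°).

(x, y, θ) = (4.5, 5.5, 120°)

Candidates: 38 free-cell centres × 16 headings = 608 poses. Raycast each; keep the one whose scan matches to 4 dp.
  (5.5, 4.5, 120°): beam 1 = 0.5176 ≠ 1.5529 ✗
  (3.5, 5.5, 165°): beam 1 = 2.8868 ≠ 1.5529 ✗
  (3.5, 5.5, 120°): beam 1 = 2.5882 ≠ 1.5529 ✗
  …
  (4.5, 5.5, 120°): r_1=1.5529, r_2=1.7321, r_3=3.6235, r_4=4.0415, r_5=3.6235, r_6=4.0415, r_7=3.6235 — all match ✓
Only this pose fits every beam.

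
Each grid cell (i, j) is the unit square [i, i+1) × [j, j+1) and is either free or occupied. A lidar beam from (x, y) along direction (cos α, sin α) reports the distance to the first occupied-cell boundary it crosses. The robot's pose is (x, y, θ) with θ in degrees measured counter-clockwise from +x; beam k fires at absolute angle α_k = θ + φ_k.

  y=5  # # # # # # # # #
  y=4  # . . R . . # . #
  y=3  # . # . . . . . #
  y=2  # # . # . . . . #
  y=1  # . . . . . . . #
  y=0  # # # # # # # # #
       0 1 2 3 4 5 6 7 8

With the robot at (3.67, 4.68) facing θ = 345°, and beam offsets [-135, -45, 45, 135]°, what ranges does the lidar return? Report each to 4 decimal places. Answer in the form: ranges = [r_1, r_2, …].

beam 1: φ=-135°, α=210°
  direction (-0.8660, -0.5000); cell (3,4); t to first gridline: x 0.7736, y 1.3600 (then +1.1547 / +2.0000)
    (2,4) via x @ 0.7736
    (2,3) via y @ 1.3600  # hit
  → r_1 = 1.3600
beam 2: φ=-45°, α=300°
  direction (0.5000, -0.8660); cell (3,4); t to first gridline: x 0.6600, y 0.7852 (then +2.0000 / +1.1547)
    (4,4) via x @ 0.6600
    (4,3) via y @ 0.7852
    (4,2) via y @ 1.9399
    (5,2) via x @ 2.6600
    (5,1) via y @ 3.0946
    (5,0) via y @ 4.2493  # hit
  → r_2 = 4.2493
beam 3: φ=45°, α=30°
  direction (0.8660, 0.5000); cell (3,4); t to first gridline: x 0.3811, y 0.6400 (then +1.1547 / +2.0000)
    (4,4) via x @ 0.3811
    (4,5) via y @ 0.6400  # hit
  → r_3 = 0.6400
beam 4: φ=135°, α=120°
  direction (-0.5000, 0.8660); cell (3,4); t to first gridline: x 1.3400, y 0.3695 (then +2.0000 / +1.1547)
    (3,5) via y @ 0.3695  # hit
  → r_4 = 0.3695

ranges = [1.3600, 4.2493, 0.6400, 0.3695]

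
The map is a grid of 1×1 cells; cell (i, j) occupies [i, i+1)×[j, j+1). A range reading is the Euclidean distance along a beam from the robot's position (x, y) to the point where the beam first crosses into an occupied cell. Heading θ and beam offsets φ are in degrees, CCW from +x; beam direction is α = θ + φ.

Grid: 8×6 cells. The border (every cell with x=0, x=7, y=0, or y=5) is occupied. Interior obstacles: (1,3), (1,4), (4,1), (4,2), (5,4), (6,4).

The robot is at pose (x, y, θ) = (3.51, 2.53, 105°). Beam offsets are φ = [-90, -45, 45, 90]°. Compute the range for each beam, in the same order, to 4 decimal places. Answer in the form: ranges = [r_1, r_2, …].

ranges = [0.5073, 2.8521, 1.7436, 2.5985]

beam 1: φ=-90°, α=15°
  direction (0.9659, 0.2588); cell (3,2); t to first gridline: x 0.5073, y 1.8159 (then +1.0353 / +3.8637)
    (4,2) via x @ 0.5073  # hit
  → r_1 = 0.5073
beam 2: φ=-45°, α=60°
  direction (0.5000, 0.8660); cell (3,2); t to first gridline: x 0.9800, y 0.5427 (then +2.0000 / +1.1547)
    (3,3) via y @ 0.5427
    (4,3) via x @ 0.9800
    (4,4) via y @ 1.6974
    (4,5) via y @ 2.8521  # hit
  → r_2 = 2.8521
beam 3: φ=45°, α=150°
  direction (-0.8660, 0.5000); cell (3,2); t to first gridline: x 0.5889, y 0.9400 (then +1.1547 / +2.0000)
    (2,2) via x @ 0.5889
    (2,3) via y @ 0.9400
    (1,3) via x @ 1.7436  # hit
  → r_3 = 1.7436
beam 4: φ=90°, α=195°
  direction (-0.9659, -0.2588); cell (3,2); t to first gridline: x 0.5280, y 2.0478 (then +1.0353 / +3.8637)
    (2,2) via x @ 0.5280
    (1,2) via x @ 1.5633
    (1,1) via y @ 2.0478
    (0,1) via x @ 2.5985  # hit
  → r_4 = 2.5985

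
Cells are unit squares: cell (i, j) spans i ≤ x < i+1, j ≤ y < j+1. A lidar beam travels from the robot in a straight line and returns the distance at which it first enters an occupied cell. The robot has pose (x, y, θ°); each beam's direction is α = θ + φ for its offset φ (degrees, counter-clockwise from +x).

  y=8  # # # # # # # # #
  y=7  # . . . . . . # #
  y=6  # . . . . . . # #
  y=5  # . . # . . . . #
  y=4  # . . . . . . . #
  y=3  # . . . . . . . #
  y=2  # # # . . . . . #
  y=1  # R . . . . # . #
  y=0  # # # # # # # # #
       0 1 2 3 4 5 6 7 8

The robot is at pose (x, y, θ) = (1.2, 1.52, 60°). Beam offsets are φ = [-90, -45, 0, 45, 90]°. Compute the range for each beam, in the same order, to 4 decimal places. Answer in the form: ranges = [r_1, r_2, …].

beam 1: φ=-90°, α=330°
  d=(0.8660,-0.5000)  start (1,1)  tX=0.9238 tY=1.0400  stride 1/|dx|=1.1547 1/|dy|=2.0000
    cross x-line → (2,1), t=0.9238
    cross y-line → (2,0), t=1.0400 (wall)
  → r_1 = 1.0400
beam 2: φ=-45°, α=15°
  d=(0.9659,0.2588)  start (1,1)  tX=0.8282 tY=1.8546  stride 1/|dx|=1.0353 1/|dy|=3.8637
    cross x-line → (2,1), t=0.8282
    cross y-line → (2,2), t=1.8546 (wall)
  → r_2 = 1.8546
beam 3: φ=0°, α=60°
  d=(0.5000,0.8660)  start (1,1)  tX=1.6000 tY=0.5543  stride 1/|dx|=2.0000 1/|dy|=1.1547
    cross y-line → (1,2), t=0.5543 (wall)
  → r_3 = 0.5543
beam 4: φ=45°, α=105°
  d=(-0.2588,0.9659)  start (1,1)  tX=0.7727 tY=0.4969  stride 1/|dx|=3.8637 1/|dy|=1.0353
    cross y-line → (1,2), t=0.4969 (wall)
  → r_4 = 0.4969
beam 5: φ=90°, α=150°
  d=(-0.8660,0.5000)  start (1,1)  tX=0.2309 tY=0.9600  stride 1/|dx|=1.1547 1/|dy|=2.0000
    cross x-line → (0,1), t=0.2309 (wall)
  → r_5 = 0.2309

ranges = [1.0400, 1.8546, 0.5543, 0.4969, 0.2309]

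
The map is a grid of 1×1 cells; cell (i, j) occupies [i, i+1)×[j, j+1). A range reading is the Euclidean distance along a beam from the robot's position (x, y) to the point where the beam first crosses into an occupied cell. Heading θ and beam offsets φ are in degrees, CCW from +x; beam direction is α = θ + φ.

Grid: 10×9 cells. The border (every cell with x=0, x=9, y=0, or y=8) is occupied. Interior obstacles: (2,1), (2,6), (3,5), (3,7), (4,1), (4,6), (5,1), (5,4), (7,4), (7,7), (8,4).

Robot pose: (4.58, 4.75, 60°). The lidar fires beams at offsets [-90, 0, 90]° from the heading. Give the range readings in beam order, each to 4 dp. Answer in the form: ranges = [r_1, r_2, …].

ranges = [0.4850, 3.7528, 0.6697]

beam 1: φ=-90°, α=330°
  cosα=0.8660 sinα=-0.5000 | (4,4) | tMaxX 0.4850 tMaxY 1.5000 | tΔX 1.1547 tΔY 2.0000
    t=0.4850 [x] (5,4) — stop
  → r_1 = 0.4850
beam 2: φ=0°, α=60°
  cosα=0.5000 sinα=0.8660 | (4,4) | tMaxX 0.8400 tMaxY 0.2887 | tΔX 2.0000 tΔY 1.1547
    t=0.2887 [y] (4,5)
    t=0.8400 [x] (5,5)
    t=1.4434 [y] (5,6)
    t=2.5981 [y] (5,7)
    t=2.8400 [x] (6,7)
    t=3.7528 [y] (6,8) — stop
  → r_2 = 3.7528
beam 3: φ=90°, α=150°
  cosα=-0.8660 sinα=0.5000 | (4,4) | tMaxX 0.6697 tMaxY 0.5000 | tΔX 1.1547 tΔY 2.0000
    t=0.5000 [y] (4,5)
    t=0.6697 [x] (3,5) — stop
  → r_3 = 0.6697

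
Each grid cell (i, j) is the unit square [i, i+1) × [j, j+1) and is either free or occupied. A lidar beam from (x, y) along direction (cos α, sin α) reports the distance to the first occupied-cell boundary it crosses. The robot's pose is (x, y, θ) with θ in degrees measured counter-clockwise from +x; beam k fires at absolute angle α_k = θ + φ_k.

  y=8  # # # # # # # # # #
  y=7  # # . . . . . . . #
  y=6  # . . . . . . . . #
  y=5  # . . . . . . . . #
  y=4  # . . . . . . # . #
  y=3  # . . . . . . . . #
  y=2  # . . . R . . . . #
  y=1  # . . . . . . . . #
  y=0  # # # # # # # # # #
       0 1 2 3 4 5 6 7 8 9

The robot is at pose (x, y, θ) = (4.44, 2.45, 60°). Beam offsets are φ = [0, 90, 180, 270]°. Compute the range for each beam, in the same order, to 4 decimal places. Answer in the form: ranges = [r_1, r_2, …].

ranges = [6.4086, 3.9722, 1.6743, 2.9000]

beam 1: φ=0°, α=60°
  d=(0.5000,0.8660)  start (4,2)  tX=1.1200 tY=0.6351  stride 1/|dx|=2.0000 1/|dy|=1.1547
    cross y-line → (4,3), t=0.6351
    cross x-line → (5,3), t=1.1200
    cross y-line → (5,4), t=1.7898
    cross y-line → (5,5), t=2.9445
    cross x-line → (6,5), t=3.1200
    cross y-line → (6,6), t=4.0992
    cross x-line → (7,6), t=5.1200
    cross y-line → (7,7), t=5.2539
    cross y-line → (7,8), t=6.4086 (wall)
  → r_1 = 6.4086
beam 2: φ=90°, α=150°
  d=(-0.8660,0.5000)  start (4,2)  tX=0.5081 tY=1.1000  stride 1/|dx|=1.1547 1/|dy|=2.0000
    cross x-line → (3,2), t=0.5081
    cross y-line → (3,3), t=1.1000
    cross x-line → (2,3), t=1.6628
    cross x-line → (1,3), t=2.8175
    cross y-line → (1,4), t=3.1000
    cross x-line → (0,4), t=3.9722 (wall)
  → r_2 = 3.9722
beam 3: φ=180°, α=240°
  d=(-0.5000,-0.8660)  start (4,2)  tX=0.8800 tY=0.5196  stride 1/|dx|=2.0000 1/|dy|=1.1547
    cross y-line → (4,1), t=0.5196
    cross x-line → (3,1), t=0.8800
    cross y-line → (3,0), t=1.6743 (wall)
  → r_3 = 1.6743
beam 4: φ=270°, α=330°
  d=(0.8660,-0.5000)  start (4,2)  tX=0.6466 tY=0.9000  stride 1/|dx|=1.1547 1/|dy|=2.0000
    cross x-line → (5,2), t=0.6466
    cross y-line → (5,1), t=0.9000
    cross x-line → (6,1), t=1.8013
    cross y-line → (6,0), t=2.9000 (wall)
  → r_4 = 2.9000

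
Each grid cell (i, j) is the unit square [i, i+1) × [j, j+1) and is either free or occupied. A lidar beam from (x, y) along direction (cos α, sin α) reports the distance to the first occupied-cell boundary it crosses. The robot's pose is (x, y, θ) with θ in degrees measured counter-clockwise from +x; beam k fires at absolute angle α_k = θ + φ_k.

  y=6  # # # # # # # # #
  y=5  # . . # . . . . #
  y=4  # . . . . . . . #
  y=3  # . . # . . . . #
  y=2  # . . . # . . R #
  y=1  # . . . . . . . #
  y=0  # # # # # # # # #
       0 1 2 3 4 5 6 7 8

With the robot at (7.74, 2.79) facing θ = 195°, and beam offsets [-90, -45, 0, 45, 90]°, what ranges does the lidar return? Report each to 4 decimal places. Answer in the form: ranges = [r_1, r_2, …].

ranges = [3.3232, 4.4200, 2.8367, 2.0669, 1.0046]

beam 1: φ=-90°, α=105°
  dir = (cos 105°, sin 105°) = (-0.2588, 0.9659); from cell (7,2)
  next x-line at t=2.8591, next y-line at t=0.2174; Δt_x=3.8637, Δt_y=1.0353
    y: enter (7,3) at t=0.2174
    y: enter (7,4) at t=1.2527
    y: enter (7,5) at t=2.2880
    x: enter (6,5) at t=2.8591
    y: enter (6,6) at t=3.3232 ← occupied
  → r_1 = 3.3232
beam 2: φ=-45°, α=150°
  dir = (cos 150°, sin 150°) = (-0.8660, 0.5000); from cell (7,2)
  next x-line at t=0.8545, next y-line at t=0.4200; Δt_x=1.1547, Δt_y=2.0000
    y: enter (7,3) at t=0.4200
    x: enter (6,3) at t=0.8545
    x: enter (5,3) at t=2.0092
    y: enter (5,4) at t=2.4200
    x: enter (4,4) at t=3.1639
    x: enter (3,4) at t=4.3186
    y: enter (3,5) at t=4.4200 ← occupied
  → r_2 = 4.4200
beam 3: φ=0°, α=195°
  dir = (cos 195°, sin 195°) = (-0.9659, -0.2588); from cell (7,2)
  next x-line at t=0.7661, next y-line at t=3.0523; Δt_x=1.0353, Δt_y=3.8637
    x: enter (6,2) at t=0.7661
    x: enter (5,2) at t=1.8014
    x: enter (4,2) at t=2.8367 ← occupied
  → r_3 = 2.8367
beam 4: φ=45°, α=240°
  dir = (cos 240°, sin 240°) = (-0.5000, -0.8660); from cell (7,2)
  next x-line at t=1.4800, next y-line at t=0.9122; Δt_x=2.0000, Δt_y=1.1547
    y: enter (7,1) at t=0.9122
    x: enter (6,1) at t=1.4800
    y: enter (6,0) at t=2.0669 ← occupied
  → r_4 = 2.0669
beam 5: φ=90°, α=285°
  dir = (cos 285°, sin 285°) = (0.2588, -0.9659); from cell (7,2)
  next x-line at t=1.0046, next y-line at t=0.8179; Δt_x=3.8637, Δt_y=1.0353
    y: enter (7,1) at t=0.8179
    x: enter (8,1) at t=1.0046 ← occupied
  → r_5 = 1.0046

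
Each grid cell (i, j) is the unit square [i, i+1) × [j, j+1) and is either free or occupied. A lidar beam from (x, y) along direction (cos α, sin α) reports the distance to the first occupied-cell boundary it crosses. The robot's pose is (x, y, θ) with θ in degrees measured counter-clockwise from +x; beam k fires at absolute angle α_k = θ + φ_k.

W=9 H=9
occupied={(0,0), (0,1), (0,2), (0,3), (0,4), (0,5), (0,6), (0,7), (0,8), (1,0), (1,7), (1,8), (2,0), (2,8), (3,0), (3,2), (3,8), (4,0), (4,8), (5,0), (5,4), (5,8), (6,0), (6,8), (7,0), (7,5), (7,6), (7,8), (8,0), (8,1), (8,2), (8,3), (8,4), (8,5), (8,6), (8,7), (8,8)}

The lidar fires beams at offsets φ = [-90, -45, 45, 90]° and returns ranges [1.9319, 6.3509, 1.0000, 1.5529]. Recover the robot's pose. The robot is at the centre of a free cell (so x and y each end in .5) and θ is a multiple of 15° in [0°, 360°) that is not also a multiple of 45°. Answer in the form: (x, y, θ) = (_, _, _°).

Candidates: 44 free-cell centres × 16 headings = 704 poses. Raycast each; keep the one whose scan matches to 4 dp.
  (1.5, 6.5, 120°): beam 1 = 3.0000 ≠ 1.9319 ✗
  (1.5, 1.5, 210°): beam 1 = 1.0000 ≠ 1.9319 ✗
  (1.5, 3.5, 330°): beam 1 = 1.0000 ≠ 1.9319 ✗
  (5.5, 3.5, 105°): beam 1 = 2.5882 ≠ 1.9319 ✗
  …
  (6.5, 7.5, 255°): r_1=1.9319, r_2=6.3509, r_3=1.0000, r_4=1.5529 — all match ✓
Only this pose fits every beam.

(x, y, θ) = (6.5, 7.5, 255°)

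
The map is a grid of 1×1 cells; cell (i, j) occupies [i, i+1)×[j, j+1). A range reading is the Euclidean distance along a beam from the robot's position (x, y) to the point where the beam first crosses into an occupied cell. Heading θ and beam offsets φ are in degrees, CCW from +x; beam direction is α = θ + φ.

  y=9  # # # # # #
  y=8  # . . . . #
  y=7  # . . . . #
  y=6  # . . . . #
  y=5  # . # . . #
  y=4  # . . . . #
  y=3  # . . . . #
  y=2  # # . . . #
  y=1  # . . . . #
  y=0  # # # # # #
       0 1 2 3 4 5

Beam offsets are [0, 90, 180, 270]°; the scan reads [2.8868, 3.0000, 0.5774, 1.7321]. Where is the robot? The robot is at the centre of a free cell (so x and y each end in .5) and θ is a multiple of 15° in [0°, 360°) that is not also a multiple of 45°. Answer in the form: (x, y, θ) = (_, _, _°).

Enumerate (i+0.5, j+0.5, θ) over the 30 free cells and 16 admissible headings. For each, cast all 4 beams and compare to the given ranges.
  (4.5, 8.5, 195°): beam 1 = 3.6235 ≠ 2.8868 ✗
  (1.5, 5.5, 30°): beam 1 = 0.5774 ≠ 2.8868 ✗
  (1.5, 1.5, 210°): beam 1 = 0.5774 ≠ 2.8868 ✗
  (2.5, 2.5, 150°): beam 1 = 0.5774 ≠ 2.8868 ✗
  …
  (2.5, 2.5, 30°): r_1=2.8868, r_2=3.0000, r_3=0.5774, r_4=1.7321 — all match ✓
No second candidate reproduces the full scan.

(x, y, θ) = (2.5, 2.5, 30°)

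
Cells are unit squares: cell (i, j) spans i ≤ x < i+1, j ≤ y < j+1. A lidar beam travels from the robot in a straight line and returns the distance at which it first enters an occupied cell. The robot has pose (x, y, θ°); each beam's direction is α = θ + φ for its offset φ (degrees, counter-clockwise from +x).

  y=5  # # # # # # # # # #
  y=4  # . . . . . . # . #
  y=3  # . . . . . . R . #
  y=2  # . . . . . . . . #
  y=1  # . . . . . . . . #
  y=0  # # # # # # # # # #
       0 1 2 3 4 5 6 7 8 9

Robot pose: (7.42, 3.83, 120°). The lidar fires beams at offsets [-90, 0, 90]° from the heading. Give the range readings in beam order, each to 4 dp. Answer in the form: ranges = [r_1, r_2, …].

beam 1: φ=-90°, α=30°
  dir = (cos 30°, sin 30°) = (0.8660, 0.5000); from cell (7,3)
  next x-line at t=0.6697, next y-line at t=0.3400; Δt_x=1.1547, Δt_y=2.0000
    y: enter (7,4) at t=0.3400 ← occupied
  → r_1 = 0.3400
beam 2: φ=0°, α=120°
  dir = (cos 120°, sin 120°) = (-0.5000, 0.8660); from cell (7,3)
  next x-line at t=0.8400, next y-line at t=0.1963; Δt_x=2.0000, Δt_y=1.1547
    y: enter (7,4) at t=0.1963 ← occupied
  → r_2 = 0.1963
beam 3: φ=90°, α=210°
  dir = (cos 210°, sin 210°) = (-0.8660, -0.5000); from cell (7,3)
  next x-line at t=0.4850, next y-line at t=1.6600; Δt_x=1.1547, Δt_y=2.0000
    x: enter (6,3) at t=0.4850
    x: enter (5,3) at t=1.6397
    y: enter (5,2) at t=1.6600
    x: enter (4,2) at t=2.7944
    y: enter (4,1) at t=3.6600
    x: enter (3,1) at t=3.9491
    x: enter (2,1) at t=5.1038
    y: enter (2,0) at t=5.6600 ← occupied
  → r_3 = 5.6600

ranges = [0.3400, 0.1963, 5.6600]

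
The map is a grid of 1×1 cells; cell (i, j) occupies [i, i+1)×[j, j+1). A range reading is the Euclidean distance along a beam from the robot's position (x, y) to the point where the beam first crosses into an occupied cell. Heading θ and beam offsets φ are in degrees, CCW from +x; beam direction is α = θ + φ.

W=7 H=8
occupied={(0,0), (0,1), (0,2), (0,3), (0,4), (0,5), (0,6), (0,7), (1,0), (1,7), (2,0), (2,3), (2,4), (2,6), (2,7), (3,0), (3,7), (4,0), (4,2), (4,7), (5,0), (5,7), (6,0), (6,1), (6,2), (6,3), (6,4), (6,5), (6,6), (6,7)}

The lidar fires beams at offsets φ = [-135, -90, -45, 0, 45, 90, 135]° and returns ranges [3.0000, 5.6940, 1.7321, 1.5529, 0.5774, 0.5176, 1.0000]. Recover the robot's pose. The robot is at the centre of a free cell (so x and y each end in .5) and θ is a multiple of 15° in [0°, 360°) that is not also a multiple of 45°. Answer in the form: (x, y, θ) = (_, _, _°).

The pose lattice has 26·16 = 416 candidates. Test each by forward raycasting.
  (5.5, 6.5, 285°): beam 1 = 1.0000 ≠ 3.0000 ✗
  (5.5, 3.5, 30°): beam 1 = 2.5882 ≠ 3.0000 ✗
  (5.5, 1.5, 345°): beam 1 = 1.0000 ≠ 3.0000 ✗
  …
  (4.5, 6.5, 15°): r_1=3.0000, r_2=5.6940, r_3=1.7321, r_4=1.5529, r_5=0.5774, r_6=0.5176, r_7=1.0000 — all match ✓
Unique over the lattice → pose = (4.5, 6.5, 15°).

(x, y, θ) = (4.5, 6.5, 15°)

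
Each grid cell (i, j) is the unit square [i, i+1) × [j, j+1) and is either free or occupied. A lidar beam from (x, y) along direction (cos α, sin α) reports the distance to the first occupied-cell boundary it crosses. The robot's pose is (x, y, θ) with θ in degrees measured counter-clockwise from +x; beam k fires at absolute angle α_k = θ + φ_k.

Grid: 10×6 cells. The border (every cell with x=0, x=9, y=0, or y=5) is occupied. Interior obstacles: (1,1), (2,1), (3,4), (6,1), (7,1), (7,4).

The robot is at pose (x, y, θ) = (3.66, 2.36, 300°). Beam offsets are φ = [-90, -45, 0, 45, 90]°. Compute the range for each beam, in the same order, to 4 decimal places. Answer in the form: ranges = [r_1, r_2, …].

ranges = [0.7621, 1.4080, 1.5704, 2.4225, 3.8567]

beam 1: φ=-90°, α=210°
  direction (-0.8660, -0.5000); cell (3,2); t to first gridline: x 0.7621, y 0.7200 (then +1.1547 / +2.0000)
    (3,1) via y @ 0.7200
    (2,1) via x @ 0.7621  # hit
  → r_1 = 0.7621
beam 2: φ=-45°, α=255°
  direction (-0.2588, -0.9659); cell (3,2); t to first gridline: x 2.5500, y 0.3727 (then +3.8637 / +1.0353)
    (3,1) via y @ 0.3727
    (3,0) via y @ 1.4080  # hit
  → r_2 = 1.4080
beam 3: φ=0°, α=300°
  direction (0.5000, -0.8660); cell (3,2); t to first gridline: x 0.6800, y 0.4157 (then +2.0000 / +1.1547)
    (3,1) via y @ 0.4157
    (4,1) via x @ 0.6800
    (4,0) via y @ 1.5704  # hit
  → r_3 = 1.5704
beam 4: φ=45°, α=345°
  direction (0.9659, -0.2588); cell (3,2); t to first gridline: x 0.3520, y 1.3909 (then +1.0353 / +3.8637)
    (4,2) via x @ 0.3520
    (5,2) via x @ 1.3873
    (5,1) via y @ 1.3909
    (6,1) via x @ 2.4225  # hit
  → r_4 = 2.4225
beam 5: φ=90°, α=30°
  direction (0.8660, 0.5000); cell (3,2); t to first gridline: x 0.3926, y 1.2800 (then +1.1547 / +2.0000)
    (4,2) via x @ 0.3926
    (4,3) via y @ 1.2800
    (5,3) via x @ 1.5473
    (6,3) via x @ 2.7020
    (6,4) via y @ 3.2800
    (7,4) via x @ 3.8567  # hit
  → r_5 = 3.8567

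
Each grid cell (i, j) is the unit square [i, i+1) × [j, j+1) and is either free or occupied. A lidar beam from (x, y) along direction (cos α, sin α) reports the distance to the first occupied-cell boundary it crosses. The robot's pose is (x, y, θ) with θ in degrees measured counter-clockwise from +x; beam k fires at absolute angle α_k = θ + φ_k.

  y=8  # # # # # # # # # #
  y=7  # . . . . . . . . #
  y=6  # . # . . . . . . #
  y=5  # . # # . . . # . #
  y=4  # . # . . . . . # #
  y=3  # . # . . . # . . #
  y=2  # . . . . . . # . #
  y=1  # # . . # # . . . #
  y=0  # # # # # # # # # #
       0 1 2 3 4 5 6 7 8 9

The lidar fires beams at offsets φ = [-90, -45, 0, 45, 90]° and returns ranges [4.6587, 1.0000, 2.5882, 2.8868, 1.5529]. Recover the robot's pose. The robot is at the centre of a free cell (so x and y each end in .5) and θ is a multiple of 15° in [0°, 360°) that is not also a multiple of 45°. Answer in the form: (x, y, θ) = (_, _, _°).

(x, y, θ) = (6.5, 6.5, 345°)

Enumerate (i+0.5, j+0.5, θ) over the 44 free cells and 16 admissible headings. For each, cast all 5 beams and compare to the given ranges.
  (5.5, 5.5, 150°): beam 1 = 2.8868 ≠ 4.6587 ✗
  (4.5, 4.5, 285°): beam 1 = 1.5529 ≠ 4.6587 ✗
  (4.5, 7.5, 255°): beam 1 = 1.9319 ≠ 4.6587 ✗
  (6.5, 6.5, 300°): beam 1 = 2.8868 ≠ 4.6587 ✗
  …
  (6.5, 6.5, 345°): r_1=4.6587, r_2=1.0000, r_3=2.5882, r_4=2.8868, r_5=1.5529 — all match ✓
No second candidate reproduces the full scan.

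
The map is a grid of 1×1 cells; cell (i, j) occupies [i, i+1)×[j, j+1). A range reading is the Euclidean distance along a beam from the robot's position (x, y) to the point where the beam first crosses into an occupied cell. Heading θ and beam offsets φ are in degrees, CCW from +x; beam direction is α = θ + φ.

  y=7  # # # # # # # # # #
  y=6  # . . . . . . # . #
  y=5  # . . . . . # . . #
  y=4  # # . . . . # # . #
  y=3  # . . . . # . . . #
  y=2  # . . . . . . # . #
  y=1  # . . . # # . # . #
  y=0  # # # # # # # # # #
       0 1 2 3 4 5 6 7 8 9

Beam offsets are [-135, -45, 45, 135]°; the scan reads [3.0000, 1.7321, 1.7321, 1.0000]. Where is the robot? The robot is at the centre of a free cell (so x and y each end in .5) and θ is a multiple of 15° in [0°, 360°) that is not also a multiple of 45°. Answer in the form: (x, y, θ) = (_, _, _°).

(x, y, θ) = (2.5, 5.5, 105°)

The pose lattice has 38·16 = 608 candidates. Test each by forward raycasting.
  (3.5, 6.5, 210°): beam 1 = 0.5176 ≠ 3.0000 ✗
  (7.5, 3.5, 345°): beam 2 = 0.5774 ≠ 1.7321 ✗
  (8.5, 3.5, 255°): beam 1 = 1.0000 ≠ 3.0000 ✗
  …
  (2.5, 5.5, 105°): r_1=3.0000, r_2=1.7321, r_3=1.7321, r_4=1.0000 — all match ✓
No second candidate reproduces the full scan.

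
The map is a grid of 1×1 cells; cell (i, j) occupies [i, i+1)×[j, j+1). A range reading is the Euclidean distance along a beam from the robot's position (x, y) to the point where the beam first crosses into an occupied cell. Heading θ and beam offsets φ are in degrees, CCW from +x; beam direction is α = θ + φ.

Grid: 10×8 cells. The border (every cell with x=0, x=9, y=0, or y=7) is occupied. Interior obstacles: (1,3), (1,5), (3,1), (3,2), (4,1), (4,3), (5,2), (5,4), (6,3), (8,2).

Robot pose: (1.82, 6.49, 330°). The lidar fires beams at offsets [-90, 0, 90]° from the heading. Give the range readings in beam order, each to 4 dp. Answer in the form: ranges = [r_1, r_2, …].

beam 1: φ=-90°, α=240°
  direction (-0.5000, -0.8660); cell (1,6); t to first gridline: x 1.6400, y 0.5658 (then +2.0000 / +1.1547)
    (1,5) via y @ 0.5658  # hit
  → r_1 = 0.5658
beam 2: φ=0°, α=330°
  direction (0.8660, -0.5000); cell (1,6); t to first gridline: x 0.2078, y 0.9800 (then +1.1547 / +2.0000)
    (2,6) via x @ 0.2078
    (2,5) via y @ 0.9800
    (3,5) via x @ 1.3625
    (4,5) via x @ 2.5172
    (4,4) via y @ 2.9800
    (5,4) via x @ 3.6719  # hit
  → r_2 = 3.6719
beam 3: φ=90°, α=60°
  direction (0.5000, 0.8660); cell (1,6); t to first gridline: x 0.3600, y 0.5889 (then +2.0000 / +1.1547)
    (2,6) via x @ 0.3600
    (2,7) via y @ 0.5889  # hit
  → r_3 = 0.5889

ranges = [0.5658, 3.6719, 0.5889]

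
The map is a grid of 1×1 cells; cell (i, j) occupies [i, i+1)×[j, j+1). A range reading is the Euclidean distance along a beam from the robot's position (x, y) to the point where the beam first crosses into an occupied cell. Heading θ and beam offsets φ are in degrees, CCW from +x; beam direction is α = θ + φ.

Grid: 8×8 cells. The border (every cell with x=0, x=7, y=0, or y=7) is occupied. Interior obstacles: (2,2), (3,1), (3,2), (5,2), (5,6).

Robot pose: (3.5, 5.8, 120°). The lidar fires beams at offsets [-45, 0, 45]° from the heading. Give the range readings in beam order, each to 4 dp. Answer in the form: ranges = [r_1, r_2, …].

beam 1: φ=-45°, α=75°
  dir = (cos 75°, sin 75°) = (0.2588, 0.9659); from cell (3,5)
  next x-line at t=1.9319, next y-line at t=0.2071; Δt_x=3.8637, Δt_y=1.0353
    y: enter (3,6) at t=0.2071
    y: enter (3,7) at t=1.2423 ← occupied
  → r_1 = 1.2423
beam 2: φ=0°, α=120°
  dir = (cos 120°, sin 120°) = (-0.5000, 0.8660); from cell (3,5)
  next x-line at t=1.0000, next y-line at t=0.2309; Δt_x=2.0000, Δt_y=1.1547
    y: enter (3,6) at t=0.2309
    x: enter (2,6) at t=1.0000
    y: enter (2,7) at t=1.3856 ← occupied
  → r_2 = 1.3856
beam 3: φ=45°, α=165°
  dir = (cos 165°, sin 165°) = (-0.9659, 0.2588); from cell (3,5)
  next x-line at t=0.5176, next y-line at t=0.7727; Δt_x=1.0353, Δt_y=3.8637
    x: enter (2,5) at t=0.5176
    y: enter (2,6) at t=0.7727
    x: enter (1,6) at t=1.5529
    x: enter (0,6) at t=2.5882 ← occupied
  → r_3 = 2.5882

ranges = [1.2423, 1.3856, 2.5882]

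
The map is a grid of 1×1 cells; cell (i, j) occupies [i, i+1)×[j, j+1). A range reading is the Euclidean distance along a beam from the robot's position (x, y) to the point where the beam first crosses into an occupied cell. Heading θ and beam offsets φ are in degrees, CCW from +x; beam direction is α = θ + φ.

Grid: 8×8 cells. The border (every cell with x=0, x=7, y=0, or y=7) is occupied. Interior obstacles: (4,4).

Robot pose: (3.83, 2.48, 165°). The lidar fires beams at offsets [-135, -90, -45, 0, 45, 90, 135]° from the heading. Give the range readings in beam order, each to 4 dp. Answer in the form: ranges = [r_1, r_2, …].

beam 1: φ=-135°, α=30°
  d=(0.8660,0.5000)  start (3,2)  tX=0.1963 tY=1.0400  stride 1/|dx|=1.1547 1/|dy|=2.0000
    cross x-line → (4,2), t=0.1963
    cross y-line → (4,3), t=1.0400
    cross x-line → (5,3), t=1.3510
    cross x-line → (6,3), t=2.5057
    cross y-line → (6,4), t=3.0400
    cross x-line → (7,4), t=3.6604 (wall)
  → r_1 = 3.6604
beam 2: φ=-90°, α=75°
  d=(0.2588,0.9659)  start (3,2)  tX=0.6568 tY=0.5383  stride 1/|dx|=3.8637 1/|dy|=1.0353
    cross y-line → (3,3), t=0.5383
    cross x-line → (4,3), t=0.6568
    cross y-line → (4,4), t=1.5736 (wall)
  → r_2 = 1.5736
beam 3: φ=-45°, α=120°
  d=(-0.5000,0.8660)  start (3,2)  tX=1.6600 tY=0.6004  stride 1/|dx|=2.0000 1/|dy|=1.1547
    cross y-line → (3,3), t=0.6004
    cross x-line → (2,3), t=1.6600
    cross y-line → (2,4), t=1.7551
    cross y-line → (2,5), t=2.9098
    cross x-line → (1,5), t=3.6600
    cross y-line → (1,6), t=4.0645
    cross y-line → (1,7), t=5.2192 (wall)
  → r_3 = 5.2192
beam 4: φ=0°, α=165°
  d=(-0.9659,0.2588)  start (3,2)  tX=0.8593 tY=2.0091  stride 1/|dx|=1.0353 1/|dy|=3.8637
    cross x-line → (2,2), t=0.8593
    cross x-line → (1,2), t=1.8946
    cross y-line → (1,3), t=2.0091
    cross x-line → (0,3), t=2.9298 (wall)
  → r_4 = 2.9298
beam 5: φ=45°, α=210°
  d=(-0.8660,-0.5000)  start (3,2)  tX=0.9584 tY=0.9600  stride 1/|dx|=1.1547 1/|dy|=2.0000
    cross x-line → (2,2), t=0.9584
    cross y-line → (2,1), t=0.9600
    cross x-line → (1,1), t=2.1131
    cross y-line → (1,0), t=2.9600 (wall)
  → r_5 = 2.9600
beam 6: φ=90°, α=255°
  d=(-0.2588,-0.9659)  start (3,2)  tX=3.2069 tY=0.4969  stride 1/|dx|=3.8637 1/|dy|=1.0353
    cross y-line → (3,1), t=0.4969
    cross y-line → (3,0), t=1.5322 (wall)
  → r_6 = 1.5322
beam 7: φ=135°, α=300°
  d=(0.5000,-0.8660)  start (3,2)  tX=0.3400 tY=0.5543  stride 1/|dx|=2.0000 1/|dy|=1.1547
    cross x-line → (4,2), t=0.3400
    cross y-line → (4,1), t=0.5543
    cross y-line → (4,0), t=1.7090 (wall)
  → r_7 = 1.7090

ranges = [3.6604, 1.5736, 5.2192, 2.9298, 2.9600, 1.5322, 1.7090]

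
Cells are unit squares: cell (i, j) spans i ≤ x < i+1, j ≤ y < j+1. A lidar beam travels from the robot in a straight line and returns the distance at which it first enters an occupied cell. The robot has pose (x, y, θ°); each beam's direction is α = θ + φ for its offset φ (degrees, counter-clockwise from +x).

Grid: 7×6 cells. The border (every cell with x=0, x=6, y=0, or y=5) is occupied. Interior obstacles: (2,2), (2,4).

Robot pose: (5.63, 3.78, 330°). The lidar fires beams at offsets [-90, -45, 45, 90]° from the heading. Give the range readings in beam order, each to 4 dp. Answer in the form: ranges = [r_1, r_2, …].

beam 1: φ=-90°, α=240°
  dir = (cos 240°, sin 240°) = (-0.5000, -0.8660); from cell (5,3)
  next x-line at t=1.2600, next y-line at t=0.9007; Δt_x=2.0000, Δt_y=1.1547
    y: enter (5,2) at t=0.9007
    x: enter (4,2) at t=1.2600
    y: enter (4,1) at t=2.0554
    y: enter (4,0) at t=3.2101 ← occupied
  → r_1 = 3.2101
beam 2: φ=-45°, α=285°
  dir = (cos 285°, sin 285°) = (0.2588, -0.9659); from cell (5,3)
  next x-line at t=1.4296, next y-line at t=0.8075; Δt_x=3.8637, Δt_y=1.0353
    y: enter (5,2) at t=0.8075
    x: enter (6,2) at t=1.4296 ← occupied
  → r_2 = 1.4296
beam 3: φ=45°, α=15°
  dir = (cos 15°, sin 15°) = (0.9659, 0.2588); from cell (5,3)
  next x-line at t=0.3831, next y-line at t=0.8500; Δt_x=1.0353, Δt_y=3.8637
    x: enter (6,3) at t=0.3831 ← occupied
  → r_3 = 0.3831
beam 4: φ=90°, α=60°
  dir = (cos 60°, sin 60°) = (0.5000, 0.8660); from cell (5,3)
  next x-line at t=0.7400, next y-line at t=0.2540; Δt_x=2.0000, Δt_y=1.1547
    y: enter (5,4) at t=0.2540
    x: enter (6,4) at t=0.7400 ← occupied
  → r_4 = 0.7400

ranges = [3.2101, 1.4296, 0.3831, 0.7400]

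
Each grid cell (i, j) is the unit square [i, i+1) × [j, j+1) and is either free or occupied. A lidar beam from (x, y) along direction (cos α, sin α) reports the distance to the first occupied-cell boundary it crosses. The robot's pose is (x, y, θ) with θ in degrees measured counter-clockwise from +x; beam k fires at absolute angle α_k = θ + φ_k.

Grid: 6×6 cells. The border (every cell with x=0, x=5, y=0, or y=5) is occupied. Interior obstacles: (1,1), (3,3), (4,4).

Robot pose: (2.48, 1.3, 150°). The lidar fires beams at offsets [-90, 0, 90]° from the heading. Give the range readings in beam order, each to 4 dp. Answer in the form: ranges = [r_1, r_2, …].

ranges = [1.9630, 0.5543, 0.3464]

beam 1: φ=-90°, α=60°
  dir = (cos 60°, sin 60°) = (0.5000, 0.8660); from cell (2,1)
  next x-line at t=1.0400, next y-line at t=0.8083; Δt_x=2.0000, Δt_y=1.1547
    y: enter (2,2) at t=0.8083
    x: enter (3,2) at t=1.0400
    y: enter (3,3) at t=1.9630 ← occupied
  → r_1 = 1.9630
beam 2: φ=0°, α=150°
  dir = (cos 150°, sin 150°) = (-0.8660, 0.5000); from cell (2,1)
  next x-line at t=0.5543, next y-line at t=1.4000; Δt_x=1.1547, Δt_y=2.0000
    x: enter (1,1) at t=0.5543 ← occupied
  → r_2 = 0.5543
beam 3: φ=90°, α=240°
  dir = (cos 240°, sin 240°) = (-0.5000, -0.8660); from cell (2,1)
  next x-line at t=0.9600, next y-line at t=0.3464; Δt_x=2.0000, Δt_y=1.1547
    y: enter (2,0) at t=0.3464 ← occupied
  → r_3 = 0.3464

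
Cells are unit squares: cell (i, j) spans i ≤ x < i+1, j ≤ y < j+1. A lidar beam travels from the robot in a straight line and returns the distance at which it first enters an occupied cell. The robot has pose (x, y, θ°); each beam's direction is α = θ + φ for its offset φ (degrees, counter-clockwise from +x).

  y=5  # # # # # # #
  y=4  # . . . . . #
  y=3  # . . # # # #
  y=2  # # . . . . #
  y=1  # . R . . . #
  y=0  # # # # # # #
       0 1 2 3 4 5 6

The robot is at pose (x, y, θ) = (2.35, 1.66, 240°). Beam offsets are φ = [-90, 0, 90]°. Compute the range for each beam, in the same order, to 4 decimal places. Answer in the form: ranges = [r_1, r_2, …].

ranges = [0.6800, 0.7621, 1.3200]

beam 1: φ=-90°, α=150°
  d=(-0.8660,0.5000)  start (2,1)  tX=0.4041 tY=0.6800  stride 1/|dx|=1.1547 1/|dy|=2.0000
    cross x-line → (1,1), t=0.4041
    cross y-line → (1,2), t=0.6800 (wall)
  → r_1 = 0.6800
beam 2: φ=0°, α=240°
  d=(-0.5000,-0.8660)  start (2,1)  tX=0.7000 tY=0.7621  stride 1/|dx|=2.0000 1/|dy|=1.1547
    cross x-line → (1,1), t=0.7000
    cross y-line → (1,0), t=0.7621 (wall)
  → r_2 = 0.7621
beam 3: φ=90°, α=330°
  d=(0.8660,-0.5000)  start (2,1)  tX=0.7506 tY=1.3200  stride 1/|dx|=1.1547 1/|dy|=2.0000
    cross x-line → (3,1), t=0.7506
    cross y-line → (3,0), t=1.3200 (wall)
  → r_3 = 1.3200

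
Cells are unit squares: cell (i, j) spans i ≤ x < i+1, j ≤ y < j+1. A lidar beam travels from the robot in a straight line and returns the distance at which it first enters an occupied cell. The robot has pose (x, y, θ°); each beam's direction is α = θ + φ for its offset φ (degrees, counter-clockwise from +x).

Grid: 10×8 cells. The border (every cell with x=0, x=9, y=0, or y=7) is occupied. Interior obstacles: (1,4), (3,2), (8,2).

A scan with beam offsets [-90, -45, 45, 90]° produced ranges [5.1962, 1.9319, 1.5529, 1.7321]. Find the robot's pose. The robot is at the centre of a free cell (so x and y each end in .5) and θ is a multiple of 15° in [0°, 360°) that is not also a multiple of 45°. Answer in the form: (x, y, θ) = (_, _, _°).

Enumerate (i+0.5, j+0.5, θ) over the 45 free cells and 16 admissible headings. For each, cast all 4 beams and compare to the given ranges.
  (6.5, 2.5, 150°): beam 1 = 5.0000 ≠ 5.1962 ✗
  (1.5, 1.5, 150°): beam 1 = 6.3509 ≠ 5.1962 ✗
  (5.5, 2.5, 120°): beam 1 = 4.0415 ≠ 5.1962 ✗
  (3.5, 6.5, 210°): beam 1 = 0.5774 ≠ 5.1962 ✗
  (6.5, 2.5, 345°): beam 1 = 1.5529 ≠ 5.1962 ✗
  …
  (2.5, 2.5, 150°): r_1=5.1962, r_2=1.9319, r_3=1.5529, r_4=1.7321 — all match ✓
Only this pose fits every beam.

(x, y, θ) = (2.5, 2.5, 150°)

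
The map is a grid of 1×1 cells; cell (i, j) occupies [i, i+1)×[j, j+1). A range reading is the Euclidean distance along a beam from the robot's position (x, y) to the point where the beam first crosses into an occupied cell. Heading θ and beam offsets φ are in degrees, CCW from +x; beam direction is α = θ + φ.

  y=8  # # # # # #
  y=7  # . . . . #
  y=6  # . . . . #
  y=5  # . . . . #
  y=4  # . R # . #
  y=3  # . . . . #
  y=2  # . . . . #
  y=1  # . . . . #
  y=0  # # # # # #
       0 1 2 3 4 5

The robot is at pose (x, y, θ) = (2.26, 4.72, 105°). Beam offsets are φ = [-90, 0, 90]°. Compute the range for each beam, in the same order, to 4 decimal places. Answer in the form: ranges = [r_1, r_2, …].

ranges = [0.7661, 3.3957, 1.3044]

beam 1: φ=-90°, α=15°
  d=(0.9659,0.2588)  start (2,4)  tX=0.7661 tY=1.0818  stride 1/|dx|=1.0353 1/|dy|=3.8637
    cross x-line → (3,4), t=0.7661 (wall)
  → r_1 = 0.7661
beam 2: φ=0°, α=105°
  d=(-0.2588,0.9659)  start (2,4)  tX=1.0046 tY=0.2899  stride 1/|dx|=3.8637 1/|dy|=1.0353
    cross y-line → (2,5), t=0.2899
    cross x-line → (1,5), t=1.0046
    cross y-line → (1,6), t=1.3252
    cross y-line → (1,7), t=2.3604
    cross y-line → (1,8), t=3.3957 (wall)
  → r_2 = 3.3957
beam 3: φ=90°, α=195°
  d=(-0.9659,-0.2588)  start (2,4)  tX=0.2692 tY=2.7819  stride 1/|dx|=1.0353 1/|dy|=3.8637
    cross x-line → (1,4), t=0.2692
    cross x-line → (0,4), t=1.3044 (wall)
  → r_3 = 1.3044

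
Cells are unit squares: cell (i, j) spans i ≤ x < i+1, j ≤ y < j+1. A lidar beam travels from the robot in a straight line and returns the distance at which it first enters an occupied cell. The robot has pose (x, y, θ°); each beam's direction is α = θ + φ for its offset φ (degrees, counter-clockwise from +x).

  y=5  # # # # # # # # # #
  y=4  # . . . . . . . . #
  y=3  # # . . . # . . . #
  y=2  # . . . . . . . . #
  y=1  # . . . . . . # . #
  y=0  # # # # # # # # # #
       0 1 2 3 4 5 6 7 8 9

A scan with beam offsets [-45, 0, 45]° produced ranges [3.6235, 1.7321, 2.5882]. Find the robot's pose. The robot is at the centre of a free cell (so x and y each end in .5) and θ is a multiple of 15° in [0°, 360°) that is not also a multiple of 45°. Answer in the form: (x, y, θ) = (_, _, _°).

(x, y, θ) = (3.5, 2.5, 30°)

Candidates: 29 free-cell centres × 16 headings = 464 poses. Raycast each; keep the one whose scan matches to 4 dp.
  (6.5, 2.5, 285°): beam 1 = 1.7321 ≠ 3.6235 ✗
  (2.5, 2.5, 195°): beam 1 = 1.0000 ≠ 3.6235 ✗
  (2.5, 1.5, 60°): beam 1 = 6.7293 ≠ 3.6235 ✗
  …
  (3.5, 2.5, 30°): r_1=3.6235, r_2=1.7321, r_3=2.5882 — all match ✓
Unique over the lattice → pose = (3.5, 2.5, 30°).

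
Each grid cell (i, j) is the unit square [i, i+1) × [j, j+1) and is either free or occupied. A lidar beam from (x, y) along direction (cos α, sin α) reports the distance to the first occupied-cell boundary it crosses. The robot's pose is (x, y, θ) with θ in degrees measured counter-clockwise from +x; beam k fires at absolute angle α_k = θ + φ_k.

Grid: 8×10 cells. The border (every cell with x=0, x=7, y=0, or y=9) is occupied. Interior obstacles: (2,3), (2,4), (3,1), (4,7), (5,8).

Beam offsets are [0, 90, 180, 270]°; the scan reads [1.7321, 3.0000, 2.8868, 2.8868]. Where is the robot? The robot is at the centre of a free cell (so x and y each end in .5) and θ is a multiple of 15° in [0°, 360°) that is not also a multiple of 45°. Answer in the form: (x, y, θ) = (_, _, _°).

Candidates: 43 free-cell centres × 16 headings = 688 poses. Raycast each; keep the one whose scan matches to 4 dp.
  (2.5, 5.5, 105°): beam 1 = 3.6235 ≠ 1.7321 ✗
  (1.5, 2.5, 150°): beam 1 = 0.5774 ≠ 1.7321 ✗
  (4.5, 1.5, 165°): beam 1 = 0.5176 ≠ 1.7321 ✗
  (1.5, 4.5, 300°): beam 1 = 1.0000 ≠ 1.7321 ✗
  (4.5, 5.5, 150°): beam 1 = 4.0415 ≠ 1.7321 ✗
  …
  (5.5, 3.5, 330°): r_1=1.7321, r_2=3.0000, r_3=2.8868, r_4=2.8868 — all match ✓
No second candidate reproduces the full scan.

(x, y, θ) = (5.5, 3.5, 330°)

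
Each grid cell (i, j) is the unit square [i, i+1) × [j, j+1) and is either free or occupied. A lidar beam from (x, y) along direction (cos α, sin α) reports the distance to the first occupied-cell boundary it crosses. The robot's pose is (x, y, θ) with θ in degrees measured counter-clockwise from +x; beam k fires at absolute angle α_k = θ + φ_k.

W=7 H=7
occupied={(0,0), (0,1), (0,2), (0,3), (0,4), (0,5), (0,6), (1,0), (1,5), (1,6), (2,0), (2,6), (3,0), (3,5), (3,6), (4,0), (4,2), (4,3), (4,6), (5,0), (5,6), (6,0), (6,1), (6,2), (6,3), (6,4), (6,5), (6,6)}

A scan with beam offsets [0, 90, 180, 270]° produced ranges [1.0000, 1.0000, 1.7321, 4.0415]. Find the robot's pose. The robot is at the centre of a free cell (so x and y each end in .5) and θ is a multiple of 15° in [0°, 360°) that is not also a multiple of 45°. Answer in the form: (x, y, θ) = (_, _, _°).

Enumerate (i+0.5, j+0.5, θ) over the 21 free cells and 16 admissible headings. For each, cast all 4 beams and compare to the given ranges.
  (4.5, 1.5, 30°): beam 1 = 1.7321 ≠ 1.0000 ✗
  (2.5, 5.5, 60°): beam 1 = 0.5774 ≠ 1.0000 ✗
  (2.5, 2.5, 75°): beam 1 = 2.5882 ≠ 1.0000 ✗
  (5.5, 5.5, 330°): beam 1 = 0.5774 ≠ 1.0000 ✗
  …
  (2.5, 4.5, 30°): r_1=1.0000, r_2=1.0000, r_3=1.7321, r_4=4.0415 — all match ✓
Only this pose fits every beam.

(x, y, θ) = (2.5, 4.5, 30°)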